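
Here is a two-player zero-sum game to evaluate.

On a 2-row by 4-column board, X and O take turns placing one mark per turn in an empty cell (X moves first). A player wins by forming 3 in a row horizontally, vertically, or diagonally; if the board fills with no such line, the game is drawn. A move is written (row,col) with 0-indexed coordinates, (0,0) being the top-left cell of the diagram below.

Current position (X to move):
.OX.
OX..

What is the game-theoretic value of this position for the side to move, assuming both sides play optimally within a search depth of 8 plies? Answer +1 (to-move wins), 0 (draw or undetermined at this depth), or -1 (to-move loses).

value(.OX./OX.., X) = 0

p1 X@[.OX./OX..]: (0,0)[XOX./OX..]+0* (0,3)[.OXX/OX..]+0 (1,2)[.OX./OXX.]+0 (1,3)[.OX./OX.X]+0
p2 O@[XOX./OX..]: (0,3)[XOXO/OX..]+0* (1,2)[XOX./OXO.]+0 (1,3)[XOX./OX.O]+0
p3 X@[XOXO/OX..]: (1,2)[XOXO/OXX.]+0* (1,3)[XOXO/OX.X]+0
p4 O@[XOXO/OXX.]: (1,3)[XOXO/OXXO]+0*
p5 X@[XOXO/OXXO] terminal +0; root [.OX./OX..] d8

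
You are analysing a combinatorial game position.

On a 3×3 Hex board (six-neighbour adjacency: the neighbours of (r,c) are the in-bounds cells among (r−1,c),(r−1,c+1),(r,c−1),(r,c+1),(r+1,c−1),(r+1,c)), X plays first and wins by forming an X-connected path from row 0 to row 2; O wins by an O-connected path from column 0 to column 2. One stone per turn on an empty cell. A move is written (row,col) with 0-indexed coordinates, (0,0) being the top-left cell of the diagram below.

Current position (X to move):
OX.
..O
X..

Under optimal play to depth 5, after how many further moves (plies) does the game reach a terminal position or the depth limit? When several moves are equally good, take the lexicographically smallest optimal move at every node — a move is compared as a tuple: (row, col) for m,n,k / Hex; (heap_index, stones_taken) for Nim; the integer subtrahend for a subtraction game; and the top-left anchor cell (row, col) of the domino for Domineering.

ply 1, X at OX./..O/X.. | (0,2)=+1→OXX/..O/X..*; (1,0)=+1→OX./X.O/X..; (1,1)=+1→OX./.XO/X..; (2,1)=+1→OX./..O/XX.; (2,2)=+1→OX./..O/X.X
ply 2, O at OXX/..O/X.. | (1,0)=-1→OXX/O.O/X..*; (1,1)=-1→OXX/.OO/X..; (2,1)=-1→OXX/..O/XO.; (2,2)=-1→OXX/..O/X.O
ply 3, X at OXX/O.O/X.. | (1,1)=+1→OXX/OXO/X..*; (2,1)=-1→OXX/O.O/XX.; (2,2)=-1→OXX/O.O/X.X
ply 4: OXX/OXO/X.. is terminal -1 (O); from OX./..O/X.. depth 5

PV length from [OX./..O/X..]: 3 plies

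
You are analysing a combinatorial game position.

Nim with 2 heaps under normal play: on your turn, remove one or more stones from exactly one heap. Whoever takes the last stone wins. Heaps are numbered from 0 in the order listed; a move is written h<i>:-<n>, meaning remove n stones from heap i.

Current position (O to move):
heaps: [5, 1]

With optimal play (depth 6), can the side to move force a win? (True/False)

O winning at [(5,1)]: True

[(5,1)] O move#1: h0:-1:-1/(4,1), h0:-2:-1/(3,1), h0:-3:-1/(2,1), h0:-4:+1/(1,1)*, h0:-5:-1/(0,1), h1:-1:-1/(5,0)
[(1,1)] X move#2: h0:-1:-1/(0,1)*, h1:-1:-1/(1,0)
[(0,1)] O move#3: h1:-1:+1/(0,0)*
[(0,0)] end (terminal -1, X#4); searched (5,1) to 6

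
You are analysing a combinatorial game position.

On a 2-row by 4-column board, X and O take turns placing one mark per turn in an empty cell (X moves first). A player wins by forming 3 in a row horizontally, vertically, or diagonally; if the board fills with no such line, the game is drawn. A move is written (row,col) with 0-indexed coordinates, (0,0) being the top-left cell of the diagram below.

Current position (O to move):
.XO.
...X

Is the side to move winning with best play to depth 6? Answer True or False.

O winning at [.XO./...X]: False

p1 O@[.XO./...X]: (0,0)[OXO./...X]+0* (0,3)[.XOO/...X]+0 (1,0)[.XO./O..X]+0 (1,1)[.XO./.O.X]+0 (1,2)[.XO./..OX]+0
p2 X@[OXO./...X]: (0,3)[OXOX/...X]+0* (1,0)[OXO./X..X]+0 (1,1)[OXO./.X.X]+0 (1,2)[OXO./..XX]+0
p3 O@[OXOX/...X]: (1,0)[OXOX/O..X]+0* (1,1)[OXOX/.O.X]+0 (1,2)[OXOX/..OX]+0
p4 X@[OXOX/O..X]: (1,1)[OXOX/OX.X]+0* (1,2)[OXOX/O.XX]+0
p5 O@[OXOX/OX.X]: (1,2)[OXOX/OXOX]+0*
p6 X@[OXOX/OXOX] terminal +0; root [.XO./...X] d6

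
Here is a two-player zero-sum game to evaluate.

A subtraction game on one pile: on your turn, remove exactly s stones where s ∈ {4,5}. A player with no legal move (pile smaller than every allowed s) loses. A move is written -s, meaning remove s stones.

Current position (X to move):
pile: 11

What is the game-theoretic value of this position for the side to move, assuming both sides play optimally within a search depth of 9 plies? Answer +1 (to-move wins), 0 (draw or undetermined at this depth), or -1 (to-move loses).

p1 X@[11]: -4[7]-1* -5[6]-1
p2 O@[7]: -4[3]+1* -5[2]+1
p3 X@[3] terminal -1; root [11] d9

value(11, X) = -1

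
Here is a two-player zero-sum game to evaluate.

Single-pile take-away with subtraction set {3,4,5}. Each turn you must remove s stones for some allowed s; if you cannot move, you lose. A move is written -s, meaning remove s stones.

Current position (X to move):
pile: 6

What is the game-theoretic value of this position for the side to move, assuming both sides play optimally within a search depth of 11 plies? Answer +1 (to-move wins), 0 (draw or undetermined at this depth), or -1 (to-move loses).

[6] X move#1: -3:-1/3, -4:+1/2*, -5:+1/1
[2] end (terminal -1, O#2); searched 6 to 11

value(6, X) = +1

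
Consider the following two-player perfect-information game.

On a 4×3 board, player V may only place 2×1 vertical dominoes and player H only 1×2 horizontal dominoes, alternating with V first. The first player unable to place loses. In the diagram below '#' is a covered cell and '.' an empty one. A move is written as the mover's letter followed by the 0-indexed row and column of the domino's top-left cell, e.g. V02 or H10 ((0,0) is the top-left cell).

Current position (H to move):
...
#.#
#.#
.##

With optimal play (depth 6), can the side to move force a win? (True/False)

H winning at [.../#.#/#.#/.##]: False

p1 H@[.../#.#/#.#/.##]: H00[##./#.#/#.#/.##]-1* H01[.##/#.#/#.#/.##]-1
p2 V@[##./#.#/#.#/.##]: V11[##./###/###/.##]+1*
p3 H@[##./###/###/.##] terminal -1; root [.../#.#/#.#/.##] d6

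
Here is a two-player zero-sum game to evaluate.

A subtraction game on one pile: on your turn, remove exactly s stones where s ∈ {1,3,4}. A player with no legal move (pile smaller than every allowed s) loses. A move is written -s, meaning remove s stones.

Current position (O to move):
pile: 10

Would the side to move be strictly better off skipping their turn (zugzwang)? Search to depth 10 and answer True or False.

zugzwang(10, O) = False

[10] O move#1: -1:+1/9*, -3:+1/7, -4:-1/6
[9] X move#2: -1:-1/8*, -3:-1/6, -4:-1/5
[8] O move#3: -1:+1/7*, -3:-1/5, -4:-1/4
[7] X move#4: -1:-1/6*, -3:-1/4, -4:-1/3
[6] O move#5: -1:-1/5, -3:-1/3, -4:+1/2*
[2] X move#6: -1:-1/1*
[1] O move#7: -1:+1/0*
[0] end (terminal -1, X#8); searched 10 to 10
suppose O passes — search the same position with X to move:
pass> [10] X move#1: -1:+1/9*, -3:+1/7, -4:-1/6
pass> [9] O move#2: -1:-1/8*, -3:-1/6, -4:-1/5
pass> [8] X move#3: -1:+1/7*, -3:-1/5, -4:-1/4
pass> [7] O move#4: -1:-1/6*, -3:-1/4, -4:-1/3
pass> [6] X move#5: -1:-1/5, -3:-1/3, -4:+1/2*
pass> [2] O move#6: -1:-1/1*
pass> [1] X move#7: -1:+1/0*
pass> [0] end (terminal -1, O#8); searched 10 to 10
for O: play +1, pass -1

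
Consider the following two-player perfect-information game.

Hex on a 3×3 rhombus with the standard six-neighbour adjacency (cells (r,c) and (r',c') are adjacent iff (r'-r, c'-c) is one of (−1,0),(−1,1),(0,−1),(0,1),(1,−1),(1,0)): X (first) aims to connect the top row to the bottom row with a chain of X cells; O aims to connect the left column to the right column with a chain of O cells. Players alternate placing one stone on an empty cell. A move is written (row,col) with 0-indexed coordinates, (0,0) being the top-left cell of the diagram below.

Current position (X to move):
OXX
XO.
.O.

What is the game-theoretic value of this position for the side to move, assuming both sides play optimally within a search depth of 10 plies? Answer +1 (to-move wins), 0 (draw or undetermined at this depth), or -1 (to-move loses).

value(OXX/XO./.O., X) = +1

ply 1, X at OXX/XO./.O. | (1,2)=+1→OXX/XOX/.O.*; (2,0)=+1→OXX/XO./XO.; (2,2)=+1→OXX/XO./.OX
ply 2, O at OXX/XOX/.O. | (2,0)=-1→OXX/XOX/OO.*; (2,2)=-1→OXX/XOX/.OO
ply 3, X at OXX/XOX/OO. | (2,2)=+1→OXX/XOX/OOX*
ply 4: OXX/XOX/OOX is terminal -1 (O); from OXX/XO./.O. depth 10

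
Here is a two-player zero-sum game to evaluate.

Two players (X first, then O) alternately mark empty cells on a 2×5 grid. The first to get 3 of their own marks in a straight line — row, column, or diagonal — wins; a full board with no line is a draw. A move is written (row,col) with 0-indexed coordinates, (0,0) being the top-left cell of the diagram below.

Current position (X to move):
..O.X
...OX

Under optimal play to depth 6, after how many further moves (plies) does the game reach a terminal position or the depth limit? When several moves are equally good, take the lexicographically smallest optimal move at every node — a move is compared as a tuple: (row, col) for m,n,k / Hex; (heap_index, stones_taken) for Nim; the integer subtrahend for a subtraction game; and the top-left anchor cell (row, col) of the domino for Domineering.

PV length from [..O.X/...OX]: 6 plies

[..O.X/...OX] X move#1: (0,0):+0/X.O.X/...OX*, (0,1):+0/.XO.X/...OX, (0,3):+0/..OXX/...OX, (1,0):-1/..O.X/X..OX, (1,1):-1/..O.X/.X.OX, (1,2):-1/..O.X/..XOX
[X.O.X/...OX] O move#2: (0,1):+0/XOO.X/...OX*, (0,3):+0/X.OOX/...OX, (1,0):+0/X.O.X/O..OX, (1,1):+0/X.O.X/.O.OX, (1,2):+0/X.O.X/..OOX
[XOO.X/...OX] X move#3: (0,3):+0/XOOXX/...OX*, (1,0):-1/XOO.X/X..OX, (1,1):-1/XOO.X/.X.OX, (1,2):-1/XOO.X/..XOX
[XOOXX/...OX] O move#4: (1,0):+0/XOOXX/O..OX*, (1,1):+0/XOOXX/.O.OX, (1,2):+0/XOOXX/..OOX
[XOOXX/O..OX] X move#5: (1,1):+0/XOOXX/OX.OX*, (1,2):+0/XOOXX/O.XOX
[XOOXX/OX.OX] O move#6: (1,2):+0/XOOXX/OXOOX*
[XOOXX/OXOOX] end (terminal +0, X#7); searched ..O.X/...OX to 6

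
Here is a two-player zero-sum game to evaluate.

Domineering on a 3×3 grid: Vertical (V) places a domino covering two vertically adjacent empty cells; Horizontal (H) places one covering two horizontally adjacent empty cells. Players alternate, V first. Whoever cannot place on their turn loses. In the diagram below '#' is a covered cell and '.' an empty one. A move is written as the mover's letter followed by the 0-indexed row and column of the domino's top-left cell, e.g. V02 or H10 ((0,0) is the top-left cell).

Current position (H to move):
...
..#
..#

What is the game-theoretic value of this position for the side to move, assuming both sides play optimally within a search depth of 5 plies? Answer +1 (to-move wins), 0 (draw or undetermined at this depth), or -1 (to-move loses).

[.../..#/..#] H move#1: H00:-1/##./..#/..#, H01:-1/.##/..#/..#, H10:+1/.../###/..#*, H20:-1/.../..#/###
[.../###/..#] end (terminal -1, V#2); searched .../..#/..# to 5

value(.../..#/..#, H) = +1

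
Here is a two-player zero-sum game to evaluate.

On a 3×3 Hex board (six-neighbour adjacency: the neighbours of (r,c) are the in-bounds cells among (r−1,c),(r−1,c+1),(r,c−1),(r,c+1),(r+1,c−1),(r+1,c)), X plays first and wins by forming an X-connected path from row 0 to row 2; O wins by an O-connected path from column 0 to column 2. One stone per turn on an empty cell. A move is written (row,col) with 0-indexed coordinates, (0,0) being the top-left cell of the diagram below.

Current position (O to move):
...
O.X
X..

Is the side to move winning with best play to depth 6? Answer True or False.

O winning at [.../O.X/X..]: True

[.../O.X/X..] O move#1: (0,0):-1/O../O.X/X.., (0,1):-1/.O./O.X/X.., (0,2):+1/..O/O.X/X..*, (1,1):-1/.../OOX/X.., (2,1):-1/.../O.X/XO., (2,2):-1/.../O.X/X.O
[..O/O.X/X..] X move#2: (0,0):-1/X.O/O.X/X..*, (0,1):-1/.XO/O.X/X.., (1,1):-1/..O/OXX/X.., (2,1):-1/..O/O.X/XX., (2,2):-1/..O/O.X/X.X
[X.O/O.X/X..] O move#3: (0,1):+1/XOO/O.X/X..*, (1,1):+1/X.O/OOX/X.., (2,1):+1/X.O/O.X/XO., (2,2):+1/X.O/O.X/X.O
[XOO/O.X/X..] end (terminal -1, X#4); searched .../O.X/X.. to 6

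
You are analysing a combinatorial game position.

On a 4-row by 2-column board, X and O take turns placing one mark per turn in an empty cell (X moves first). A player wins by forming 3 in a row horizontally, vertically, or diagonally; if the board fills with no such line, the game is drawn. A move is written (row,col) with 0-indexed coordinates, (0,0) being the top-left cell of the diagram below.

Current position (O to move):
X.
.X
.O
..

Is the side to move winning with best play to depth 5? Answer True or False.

[X./.X/.O/..] O move#1: (0,1):+0/XO/.X/.O/..*, (1,0):+0/X./OX/.O/.., (2,0):+0/X./.X/OO/.., (3,0):+0/X./.X/.O/O., (3,1):+0/X./.X/.O/.O
[XO/.X/.O/..] X move#2: (1,0):+0/XO/XX/.O/..*, (2,0):+0/XO/.X/XO/.., (3,0):+0/XO/.X/.O/X., (3,1):+0/XO/.X/.O/.X
[XO/XX/.O/..] O move#3: (2,0):+0/XO/XX/OO/..*, (3,0):-1/XO/XX/.O/O., (3,1):-1/XO/XX/.O/.O
[XO/XX/OO/..] X move#4: (3,0):+0/XO/XX/OO/X.*, (3,1):+0/XO/XX/OO/.X
[XO/XX/OO/X.] O move#5: (3,1):+0/XO/XX/OO/XO*
[XO/XX/OO/XO] end (terminal +0, X#6); searched X./.X/.O/.. to 5

O winning at [X./.X/.O/..]: False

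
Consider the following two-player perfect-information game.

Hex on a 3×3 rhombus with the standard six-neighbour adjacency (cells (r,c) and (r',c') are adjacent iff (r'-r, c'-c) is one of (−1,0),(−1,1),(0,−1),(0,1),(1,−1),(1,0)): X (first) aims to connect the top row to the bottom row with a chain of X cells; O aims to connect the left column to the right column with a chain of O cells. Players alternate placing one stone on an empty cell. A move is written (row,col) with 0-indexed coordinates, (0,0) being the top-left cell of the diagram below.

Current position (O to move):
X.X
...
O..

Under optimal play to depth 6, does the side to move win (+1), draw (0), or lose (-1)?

ply 1, O at X.X/.../O.. | (0,1)=-1→XOX/.../O..; (1,0)=-1→X.X/O../O..; (1,1)=-1→X.X/.O./O..; (1,2)=+1→X.X/..O/O..*; (2,1)=+1→X.X/.../OO.; (2,2)=-1→X.X/.../O.O
ply 2, X at X.X/..O/O.. | (0,1)=-1→XXX/..O/O..*; (1,0)=-1→X.X/X.O/O..; (1,1)=-1→X.X/.XO/O..; (2,1)=-1→X.X/..O/OX.; (2,2)=-1→X.X/..O/O.X
ply 3, O at XXX/..O/O.. | (1,0)=+1→XXX/O.O/O..*; (1,1)=+1→XXX/.OO/O..; (2,1)=+1→XXX/..O/OO.; (2,2)=+1→XXX/..O/O.O
ply 4, X at XXX/O.O/O.. | (1,1)=-1→XXX/OXO/O..*; (2,1)=-1→XXX/O.O/OX.; (2,2)=-1→XXX/O.O/O.X
ply 5, O at XXX/OXO/O.. | (2,1)=+1→XXX/OXO/OO.*; (2,2)=-1→XXX/OXO/O.O
ply 6: XXX/OXO/OO. is terminal -1 (X); from X.X/.../O.. depth 6

value(X.X/.../O.., O) = +1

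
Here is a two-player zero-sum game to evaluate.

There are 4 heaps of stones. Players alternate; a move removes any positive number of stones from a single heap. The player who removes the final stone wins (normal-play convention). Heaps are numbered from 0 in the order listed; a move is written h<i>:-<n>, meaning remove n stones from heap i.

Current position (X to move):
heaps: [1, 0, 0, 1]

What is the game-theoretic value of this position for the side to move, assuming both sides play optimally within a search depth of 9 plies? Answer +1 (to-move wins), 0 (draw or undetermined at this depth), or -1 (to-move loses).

value((1,0,0,1), X) = -1

ply 1, X at (1,0,0,1) | h0:-1=-1→(0,0,0,1)*; h3:-1=-1→(1,0,0,0)
ply 2, O at (0,0,0,1) | h3:-1=+1→(0,0,0,0)*
ply 3: (0,0,0,0) is terminal -1 (X); from (1,0,0,1) depth 9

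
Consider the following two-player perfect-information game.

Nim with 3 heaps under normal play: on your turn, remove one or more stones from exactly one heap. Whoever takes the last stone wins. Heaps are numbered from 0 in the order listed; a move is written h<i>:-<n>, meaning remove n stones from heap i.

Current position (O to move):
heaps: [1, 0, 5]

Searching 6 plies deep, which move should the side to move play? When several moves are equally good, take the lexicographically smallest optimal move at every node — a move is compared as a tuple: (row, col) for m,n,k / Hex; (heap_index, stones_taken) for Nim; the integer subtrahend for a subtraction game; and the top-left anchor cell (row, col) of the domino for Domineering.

O's best at [(1,0,5)]: h2:-4

p1 O@[(1,0,5)]: h0:-1[(0,0,5)]-1 h2:-1[(1,0,4)]-1 h2:-2[(1,0,3)]-1 h2:-3[(1,0,2)]-1 h2:-4[(1,0,1)]+1* h2:-5[(1,0,0)]-1
p2 X@[(1,0,1)]: h0:-1[(0,0,1)]-1* h2:-1[(1,0,0)]-1
p3 O@[(0,0,1)]: h2:-1[(0,0,0)]+1*
p4 X@[(0,0,0)] terminal -1; root [(1,0,5)] d6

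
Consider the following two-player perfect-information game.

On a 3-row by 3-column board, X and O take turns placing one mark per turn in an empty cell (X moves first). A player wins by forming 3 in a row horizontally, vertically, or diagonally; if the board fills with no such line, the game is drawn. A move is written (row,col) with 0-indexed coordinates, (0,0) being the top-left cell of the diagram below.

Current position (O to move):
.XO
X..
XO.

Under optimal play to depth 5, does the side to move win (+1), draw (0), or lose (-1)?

[.XO/X../XO.] O move#1: (0,0):+0/OXO/X../XO.*, (1,1):-1/.XO/XO./XO., (1,2):-1/.XO/X.O/XO., (2,2):-1/.XO/X../XOO
[OXO/X../XO.] X move#2: (1,1):+0/OXO/XX./XO.*, (1,2):+0/OXO/X.X/XO., (2,2):+0/OXO/X../XOX
[OXO/XX./XO.] O move#3: (1,2):+0/OXO/XXO/XO.*, (2,2):-1/OXO/XX./XOO
[OXO/XXO/XO.] X move#4: (2,2):+0/OXO/XXO/XOX*
[OXO/XXO/XOX] end (terminal +0, O#5); searched .XO/X../XO. to 5

value(.XO/X../XO., O) = 0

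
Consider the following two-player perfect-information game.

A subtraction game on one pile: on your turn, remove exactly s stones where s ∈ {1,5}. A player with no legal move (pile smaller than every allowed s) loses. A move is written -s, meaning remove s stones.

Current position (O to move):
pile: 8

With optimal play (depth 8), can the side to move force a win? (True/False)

O winning at [8]: False

[8] O move#1: -1:-1/7*, -5:-1/3
[7] X move#2: -1:+1/6*, -5:+1/2
[6] O move#3: -1:-1/5*, -5:-1/1
[5] X move#4: -1:+1/4*, -5:+1/0
[4] O move#5: -1:-1/3*
[3] X move#6: -1:+1/2*
[2] O move#7: -1:-1/1*
[1] X move#8: -1:+1/0*
[0] end (terminal -1, O#9); searched 8 to 8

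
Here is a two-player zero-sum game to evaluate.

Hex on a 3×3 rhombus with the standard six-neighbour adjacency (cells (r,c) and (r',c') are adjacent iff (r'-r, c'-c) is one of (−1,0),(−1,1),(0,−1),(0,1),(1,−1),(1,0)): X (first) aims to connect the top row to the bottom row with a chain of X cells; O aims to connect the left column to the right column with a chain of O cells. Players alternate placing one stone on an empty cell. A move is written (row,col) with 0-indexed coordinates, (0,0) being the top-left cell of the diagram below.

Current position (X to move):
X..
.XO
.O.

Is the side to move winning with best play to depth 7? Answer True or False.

X winning at [X../.XO/.O.]: True

[X../.XO/.O.] X move#1: (0,1):-1/XX./.XO/.O., (0,2):-1/X.X/.XO/.O., (1,0):-1/X../XXO/.O., (2,0):+1/X../.XO/XO.*, (2,2):-1/X../.XO/.OX
[X../.XO/XO.] O move#2: (0,1):-1/XO./.XO/XO.*, (0,2):-1/X.O/.XO/XO., (1,0):-1/X../OXO/XO., (2,2):-1/X../.XO/XOO
[XO./.XO/XO.] X move#3: (0,2):+1/XOX/.XO/XO.*, (1,0):+1/XO./XXO/XO., (2,2):+1/XO./.XO/XOX
[XOX/.XO/XO.] end (terminal -1, O#4); searched X../.XO/.O. to 7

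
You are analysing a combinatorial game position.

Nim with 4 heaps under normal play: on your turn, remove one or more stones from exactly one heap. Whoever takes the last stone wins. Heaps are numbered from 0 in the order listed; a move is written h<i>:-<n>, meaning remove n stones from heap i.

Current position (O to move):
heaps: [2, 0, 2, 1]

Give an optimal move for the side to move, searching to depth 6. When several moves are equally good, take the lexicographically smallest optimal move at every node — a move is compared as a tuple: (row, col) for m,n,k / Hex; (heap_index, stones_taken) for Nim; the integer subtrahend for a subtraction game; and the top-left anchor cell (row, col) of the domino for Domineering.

[(2,0,2,1)] O move#1: h0:-1:-1/(1,0,2,1), h0:-2:-1/(0,0,2,1), h2:-1:-1/(2,0,1,1), h2:-2:-1/(2,0,0,1), h3:-1:+1/(2,0,2,0)*
[(2,0,2,0)] X move#2: h0:-1:-1/(1,0,2,0)*, h0:-2:-1/(0,0,2,0), h2:-1:-1/(2,0,1,0), h2:-2:-1/(2,0,0,0)
[(1,0,2,0)] O move#3: h0:-1:-1/(0,0,2,0), h2:-1:+1/(1,0,1,0)*, h2:-2:-1/(1,0,0,0)
[(1,0,1,0)] X move#4: h0:-1:-1/(0,0,1,0)*, h2:-1:-1/(1,0,0,0)
[(0,0,1,0)] O move#5: h2:-1:+1/(0,0,0,0)*
[(0,0,0,0)] end (terminal -1, X#6); searched (2,0,2,1) to 6

O's best at [(2,0,2,1)]: h3:-1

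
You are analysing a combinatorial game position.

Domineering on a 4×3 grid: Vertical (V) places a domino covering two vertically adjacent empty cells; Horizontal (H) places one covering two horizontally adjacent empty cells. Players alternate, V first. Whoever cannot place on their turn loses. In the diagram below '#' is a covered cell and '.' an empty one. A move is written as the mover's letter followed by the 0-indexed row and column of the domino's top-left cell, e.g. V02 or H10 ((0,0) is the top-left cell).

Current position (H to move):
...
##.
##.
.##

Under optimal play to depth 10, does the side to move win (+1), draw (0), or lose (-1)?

[.../##./##./.##] H move#1: H00:-1/##./##./##./.##*, H01:-1/.##/##./##./.##
[##./##./##./.##] V move#2: V02:+1/###/###/##./.##*, V12:+1/##./###/###/.##
[###/###/##./.##] end (terminal -1, H#3); searched .../##./##./.## to 10

value(.../##./##./.##, H) = -1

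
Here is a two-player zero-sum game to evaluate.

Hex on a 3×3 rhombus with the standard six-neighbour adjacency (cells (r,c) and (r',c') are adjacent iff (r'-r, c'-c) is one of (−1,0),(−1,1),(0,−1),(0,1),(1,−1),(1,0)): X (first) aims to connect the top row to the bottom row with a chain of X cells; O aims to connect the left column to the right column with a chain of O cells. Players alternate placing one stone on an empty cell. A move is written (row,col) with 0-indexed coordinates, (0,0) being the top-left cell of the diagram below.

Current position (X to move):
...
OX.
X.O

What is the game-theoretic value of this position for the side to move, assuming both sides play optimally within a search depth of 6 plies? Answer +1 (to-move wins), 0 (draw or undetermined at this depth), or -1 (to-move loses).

value(.../OX./X.O, X) = +1

[.../OX./X.O] X move#1: (0,0):+1/X../OX./X.O*, (0,1):+1/.X./OX./X.O, (0,2):+1/..X/OX./X.O, (1,2):+1/.../OXX/X.O, (2,1):+1/.../OX./XXO
[X../OX./X.O] O move#2: (0,1):-1/XO./OX./X.O*, (0,2):-1/X.O/OX./X.O, (1,2):-1/X../OXO/X.O, (2,1):-1/X../OX./XOO
[XO./OX./X.O] X move#3: (0,2):+1/XOX/OX./X.O*, (1,2):-1/XO./OXX/X.O, (2,1):-1/XO./OX./XXO
[XOX/OX./X.O] end (terminal -1, O#4); searched .../OX./X.O to 6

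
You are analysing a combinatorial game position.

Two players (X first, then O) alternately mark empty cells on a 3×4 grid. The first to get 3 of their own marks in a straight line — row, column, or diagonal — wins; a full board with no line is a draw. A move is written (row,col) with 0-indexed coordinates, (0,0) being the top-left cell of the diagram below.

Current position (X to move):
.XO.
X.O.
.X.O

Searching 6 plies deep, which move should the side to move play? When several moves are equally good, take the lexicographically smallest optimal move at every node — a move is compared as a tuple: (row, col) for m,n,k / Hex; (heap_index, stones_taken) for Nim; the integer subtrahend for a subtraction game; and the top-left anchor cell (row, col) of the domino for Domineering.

X's best at [.XO./X.O./.X.O]: (1,1)

ply 1, X at .XO./X.O./.X.O | (0,0)=-1→XXO./X.O./.X.O; (0,3)=-1→.XOX/X.O./.X.O; (1,1)=+1→.XO./XXO./.X.O*; (1,3)=-1→.XO./X.OX/.X.O; (2,0)=-1→.XO./X.O./XX.O; (2,2)=+1→.XO./X.O./.XXO
ply 2: .XO./XXO./.X.O is terminal -1 (O); from .XO./X.O./.X.O depth 6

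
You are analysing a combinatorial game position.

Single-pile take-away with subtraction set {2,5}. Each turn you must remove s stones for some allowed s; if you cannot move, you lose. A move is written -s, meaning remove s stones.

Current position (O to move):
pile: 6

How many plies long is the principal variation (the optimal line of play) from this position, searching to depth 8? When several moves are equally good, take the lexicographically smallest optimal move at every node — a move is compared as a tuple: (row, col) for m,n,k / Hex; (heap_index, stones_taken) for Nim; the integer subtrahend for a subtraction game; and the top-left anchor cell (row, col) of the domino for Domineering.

[6] O move#1: -2:+1/4*, -5:+1/1
[4] X move#2: -2:-1/2*
[2] O move#3: -2:+1/0*
[0] end (terminal -1, X#4); searched 6 to 8

PV length from [6]: 3 plies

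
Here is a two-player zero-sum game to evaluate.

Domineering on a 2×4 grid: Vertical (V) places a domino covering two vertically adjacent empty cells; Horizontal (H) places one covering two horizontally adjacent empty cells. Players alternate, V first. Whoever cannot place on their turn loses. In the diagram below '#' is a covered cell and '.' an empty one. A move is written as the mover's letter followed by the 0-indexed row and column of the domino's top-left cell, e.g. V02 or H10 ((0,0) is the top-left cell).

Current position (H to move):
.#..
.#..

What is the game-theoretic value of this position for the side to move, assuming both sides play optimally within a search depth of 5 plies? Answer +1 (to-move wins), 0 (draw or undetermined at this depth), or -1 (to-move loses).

value(.#../.#.., H) = +1

p1 H@[.#../.#..]: H02[.###/.#..]+1* H12[.#../.###]+1
p2 V@[.###/.#..]: V00[####/##..]-1*
p3 H@[####/##..]: H12[####/####]+1*
p4 V@[####/####] terminal -1; root [.#../.#..] d5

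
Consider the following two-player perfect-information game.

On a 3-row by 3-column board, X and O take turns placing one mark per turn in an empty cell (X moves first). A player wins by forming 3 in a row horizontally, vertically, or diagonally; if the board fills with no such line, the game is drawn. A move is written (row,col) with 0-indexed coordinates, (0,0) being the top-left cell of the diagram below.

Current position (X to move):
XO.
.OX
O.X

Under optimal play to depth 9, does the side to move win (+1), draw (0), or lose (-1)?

value(XO./.OX/O.X, X) = +1

ply 1, X at XO./.OX/O.X | (0,2)=+1→XOX/.OX/O.X*; (1,0)=-1→XO./XOX/O.X; (2,1)=-1→XO./.OX/OXX
ply 2: XOX/.OX/O.X is terminal -1 (O); from XO./.OX/O.X depth 9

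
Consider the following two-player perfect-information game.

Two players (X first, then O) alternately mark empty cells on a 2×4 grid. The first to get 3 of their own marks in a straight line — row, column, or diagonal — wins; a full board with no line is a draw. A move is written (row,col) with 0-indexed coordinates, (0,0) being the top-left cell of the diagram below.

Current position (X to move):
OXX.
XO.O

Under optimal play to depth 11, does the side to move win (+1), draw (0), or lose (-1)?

p1 X@[OXX./XO.O]: (0,3)[OXXX/XO.O]+1* (1,2)[OXX./XOXO]+0
p2 O@[OXXX/XO.O] terminal -1; root [OXX./XO.O] d11

value(OXX./XO.O, X) = +1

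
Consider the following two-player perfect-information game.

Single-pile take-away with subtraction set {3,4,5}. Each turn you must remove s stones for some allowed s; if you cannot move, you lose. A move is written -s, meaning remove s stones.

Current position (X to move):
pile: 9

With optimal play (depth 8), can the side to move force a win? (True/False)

p1 X@[9]: -3[6]-1* -4[5]-1 -5[4]-1
p2 O@[6]: -3[3]-1 -4[2]+1* -5[1]+1
p3 X@[2] terminal -1; root [9] d8

X winning at [9]: False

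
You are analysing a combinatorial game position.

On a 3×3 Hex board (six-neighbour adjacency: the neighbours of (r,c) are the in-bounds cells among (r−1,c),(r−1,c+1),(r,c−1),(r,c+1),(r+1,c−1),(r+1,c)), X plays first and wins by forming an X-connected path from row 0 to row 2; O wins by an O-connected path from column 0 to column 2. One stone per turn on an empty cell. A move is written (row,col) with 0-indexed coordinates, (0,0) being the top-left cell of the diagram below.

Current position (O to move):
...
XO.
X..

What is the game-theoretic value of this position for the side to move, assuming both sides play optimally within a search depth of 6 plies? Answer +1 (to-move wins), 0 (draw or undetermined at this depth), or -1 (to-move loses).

value(.../XO./X.., O) = -1

p1 O@[.../XO./X..]: (0,0)[O../XO./X..]-1* (0,1)[.O./XO./X..]-1 (0,2)[..O/XO./X..]-1 (1,2)[.../XOO/X..]-1 (2,1)[.../XO./XO.]-1 (2,2)[.../XO./X.O]-1
p2 X@[O../XO./X..]: (0,1)[OX./XO./X..]+1* (0,2)[O.X/XO./X..]+1 (1,2)[O../XOX/X..]+1 (2,1)[O../XO./XX.]-1 (2,2)[O../XO./X.X]-1
p3 O@[OX./XO./X..] terminal -1; root [.../XO./X..] d6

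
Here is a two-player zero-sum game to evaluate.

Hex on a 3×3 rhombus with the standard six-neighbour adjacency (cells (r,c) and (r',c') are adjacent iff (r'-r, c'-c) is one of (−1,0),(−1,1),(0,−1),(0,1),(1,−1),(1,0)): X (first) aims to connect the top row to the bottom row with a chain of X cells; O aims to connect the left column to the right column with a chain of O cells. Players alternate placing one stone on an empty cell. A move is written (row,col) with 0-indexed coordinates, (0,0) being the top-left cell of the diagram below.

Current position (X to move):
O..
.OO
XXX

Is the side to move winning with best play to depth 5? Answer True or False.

X winning at [O../.OO/XXX]: False

ply 1, X at O../.OO/XXX | (0,1)=-1→OX./.OO/XXX*; (0,2)=-1→O.X/.OO/XXX; (1,0)=-1→O../XOO/XXX
ply 2, O at OX./.OO/XXX | (0,2)=-1→OXO/.OO/XXX; (1,0)=+1→OX./OOO/XXX*
ply 3: OX./OOO/XXX is terminal -1 (X); from O../.OO/XXX depth 5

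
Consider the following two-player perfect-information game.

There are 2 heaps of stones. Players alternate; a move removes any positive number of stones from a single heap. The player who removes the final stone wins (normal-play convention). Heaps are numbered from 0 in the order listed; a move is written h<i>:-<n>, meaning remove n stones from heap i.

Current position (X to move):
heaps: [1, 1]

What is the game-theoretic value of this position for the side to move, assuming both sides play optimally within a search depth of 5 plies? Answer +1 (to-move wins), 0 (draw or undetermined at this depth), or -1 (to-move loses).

p1 X@[(1,1)]: h0:-1[(0,1)]-1* h1:-1[(1,0)]-1
p2 O@[(0,1)]: h1:-1[(0,0)]+1*
p3 X@[(0,0)] terminal -1; root [(1,1)] d5

value((1,1), X) = -1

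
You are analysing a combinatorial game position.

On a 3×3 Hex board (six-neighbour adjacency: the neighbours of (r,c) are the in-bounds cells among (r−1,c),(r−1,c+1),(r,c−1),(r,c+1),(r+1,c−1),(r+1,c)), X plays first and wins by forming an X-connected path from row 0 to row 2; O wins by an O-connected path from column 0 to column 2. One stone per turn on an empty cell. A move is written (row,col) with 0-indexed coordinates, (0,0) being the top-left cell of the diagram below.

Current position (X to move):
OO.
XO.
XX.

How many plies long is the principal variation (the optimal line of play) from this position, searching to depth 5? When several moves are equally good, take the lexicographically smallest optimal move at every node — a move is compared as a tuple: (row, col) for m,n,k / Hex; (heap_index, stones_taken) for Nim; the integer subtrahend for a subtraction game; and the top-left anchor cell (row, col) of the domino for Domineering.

p1 X@[OO./XO./XX.]: (0,2)[OOX/XO./XX.]-1* (1,2)[OO./XOX/XX.]-1 (2,2)[OO./XO./XXX]-1
p2 O@[OOX/XO./XX.]: (1,2)[OOX/XOO/XX.]+1* (2,2)[OOX/XO./XXO]-1
p3 X@[OOX/XOO/XX.] terminal -1; root [OO./XO./XX.] d5

PV length from [OO./XO./XX.]: 2 plies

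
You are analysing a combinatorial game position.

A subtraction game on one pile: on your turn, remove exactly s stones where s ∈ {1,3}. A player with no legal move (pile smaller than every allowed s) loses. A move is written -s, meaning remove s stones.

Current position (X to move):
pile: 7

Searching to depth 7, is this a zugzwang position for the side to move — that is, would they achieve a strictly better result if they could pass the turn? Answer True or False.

p1 X@[7]: -1[6]+1* -3[4]+1
p2 O@[6]: -1[5]-1* -3[3]-1
p3 X@[5]: -1[4]+1* -3[2]+1
p4 O@[4]: -1[3]-1* -3[1]-1
p5 X@[3]: -1[2]+1* -3[0]+1
p6 O@[2]: -1[1]-1*
p7 X@[1]: -1[0]+1*
p8 O@[0] terminal -1; root [7] d7
if X skipped the turn, O would face:
~ p1 O@[7]: -1[6]+1* -3[4]+1
~ p2 X@[6]: -1[5]-1* -3[3]-1
~ p3 O@[5]: -1[4]+1* -3[2]+1
~ p4 X@[4]: -1[3]-1* -3[1]-1
~ p5 O@[3]: -1[2]+1* -3[0]+1
~ p6 X@[2]: -1[1]-1*
~ p7 O@[1]: -1[0]+1*
~ p8 X@[0] terminal -1; root [7] d7
compare (X): move=+1 vs pass=-1

zugzwang(7, X) = False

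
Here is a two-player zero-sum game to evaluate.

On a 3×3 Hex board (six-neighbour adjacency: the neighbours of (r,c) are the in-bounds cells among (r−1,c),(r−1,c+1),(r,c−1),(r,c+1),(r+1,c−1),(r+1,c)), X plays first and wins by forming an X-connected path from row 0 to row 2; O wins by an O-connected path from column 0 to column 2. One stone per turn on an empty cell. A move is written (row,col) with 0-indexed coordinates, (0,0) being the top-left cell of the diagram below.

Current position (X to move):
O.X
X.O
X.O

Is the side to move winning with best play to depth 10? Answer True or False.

X winning at [O.X/X.O/X.O]: True

ply 1, X at O.X/X.O/X.O | (0,1)=+1→OXX/X.O/X.O*; (1,1)=+1→O.X/XXO/X.O; (2,1)=+1→O.X/X.O/XXO
ply 2: OXX/X.O/X.O is terminal -1 (O); from O.X/X.O/X.O depth 10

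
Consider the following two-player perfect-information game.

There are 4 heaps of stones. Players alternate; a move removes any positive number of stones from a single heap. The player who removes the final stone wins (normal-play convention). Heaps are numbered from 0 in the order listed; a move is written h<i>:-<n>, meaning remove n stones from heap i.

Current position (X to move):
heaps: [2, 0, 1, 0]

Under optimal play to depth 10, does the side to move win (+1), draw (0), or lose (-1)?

value((2,0,1,0), X) = +1

[(2,0,1,0)] X move#1: h0:-1:+1/(1,0,1,0)*, h0:-2:-1/(0,0,1,0), h2:-1:-1/(2,0,0,0)
[(1,0,1,0)] O move#2: h0:-1:-1/(0,0,1,0)*, h2:-1:-1/(1,0,0,0)
[(0,0,1,0)] X move#3: h2:-1:+1/(0,0,0,0)*
[(0,0,0,0)] end (terminal -1, O#4); searched (2,0,1,0) to 10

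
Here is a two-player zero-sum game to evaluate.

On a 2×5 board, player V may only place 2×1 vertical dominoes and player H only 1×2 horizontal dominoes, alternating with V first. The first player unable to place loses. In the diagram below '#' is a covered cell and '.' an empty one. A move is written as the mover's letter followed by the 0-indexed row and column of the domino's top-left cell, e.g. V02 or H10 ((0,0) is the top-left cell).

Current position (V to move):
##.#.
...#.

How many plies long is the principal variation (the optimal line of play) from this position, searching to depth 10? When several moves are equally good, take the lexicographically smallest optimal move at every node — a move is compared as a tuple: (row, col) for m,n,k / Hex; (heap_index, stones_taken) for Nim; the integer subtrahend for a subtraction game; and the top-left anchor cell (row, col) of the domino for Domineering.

p1 V@[##.#./...#.]: V02[####./..##.]+1* V04[##.##/...##]-1
p2 H@[####./..##.]: H10[####./####.]-1*
p3 V@[####./####.]: V04[#####/#####]+1*
p4 H@[#####/#####] terminal -1; root [##.#./...#.] d10

PV length from [##.#./...#.]: 3 plies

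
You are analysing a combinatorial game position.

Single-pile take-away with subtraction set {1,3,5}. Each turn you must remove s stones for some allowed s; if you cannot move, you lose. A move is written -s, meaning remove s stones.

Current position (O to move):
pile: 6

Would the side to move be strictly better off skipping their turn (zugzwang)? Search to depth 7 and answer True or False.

p1 O@[6]: -1[5]-1* -3[3]-1 -5[1]-1
p2 X@[5]: -1[4]+1* -3[2]+1 -5[0]+1
p3 O@[4]: -1[3]-1* -3[1]-1
p4 X@[3]: -1[2]+1* -3[0]+1
p5 O@[2]: -1[1]-1*
p6 X@[1]: -1[0]+1*
p7 O@[0] terminal -1; root [6] d7
pass branch (X moves first from the same position):
  | p1 X@[6]: -1[5]-1* -3[3]-1 -5[1]-1
  | p2 O@[5]: -1[4]+1* -3[2]+1 -5[0]+1
  | p3 X@[4]: -1[3]-1* -3[1]-1
  | p4 O@[3]: -1[2]+1* -3[0]+1
  | p5 X@[2]: -1[1]-1*
  | p6 O@[1]: -1[0]+1*
  | p7 X@[0] terminal -1; root [6] d7
O moving scores -1; O passing scores +1

zugzwang(6, O) = True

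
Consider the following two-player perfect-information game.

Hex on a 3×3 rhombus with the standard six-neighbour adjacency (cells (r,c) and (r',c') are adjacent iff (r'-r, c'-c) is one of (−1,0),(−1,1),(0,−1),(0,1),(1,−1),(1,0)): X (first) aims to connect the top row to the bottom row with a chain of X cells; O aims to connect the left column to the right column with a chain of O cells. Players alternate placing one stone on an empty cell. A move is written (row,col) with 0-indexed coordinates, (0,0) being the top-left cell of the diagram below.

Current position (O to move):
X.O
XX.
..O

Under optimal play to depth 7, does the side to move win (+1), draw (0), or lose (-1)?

[X.O/XX./..O] O move#1: (0,1):-1/XOO/XX./..O*, (1,2):-1/X.O/XXO/..O, (2,0):-1/X.O/XX./O.O, (2,1):-1/X.O/XX./.OO
[XOO/XX./..O] X move#2: (1,2):+1/XOO/XXX/..O*, (2,0):+1/XOO/XX./X.O, (2,1):+1/XOO/XX./.XO
[XOO/XXX/..O] O move#3: (2,0):-1/XOO/XXX/O.O*, (2,1):-1/XOO/XXX/.OO
[XOO/XXX/O.O] X move#4: (2,1):+1/XOO/XXX/OXO*
[XOO/XXX/OXO] end (terminal -1, O#5); searched X.O/XX./..O to 7

value(X.O/XX./..O, O) = -1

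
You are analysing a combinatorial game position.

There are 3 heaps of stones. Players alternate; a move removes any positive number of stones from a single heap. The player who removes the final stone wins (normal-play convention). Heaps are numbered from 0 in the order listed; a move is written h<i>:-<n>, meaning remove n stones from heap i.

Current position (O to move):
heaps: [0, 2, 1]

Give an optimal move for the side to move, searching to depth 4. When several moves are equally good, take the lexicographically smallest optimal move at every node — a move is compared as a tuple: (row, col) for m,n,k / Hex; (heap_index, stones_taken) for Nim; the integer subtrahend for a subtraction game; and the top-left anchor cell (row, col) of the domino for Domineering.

O's best at [(0,2,1)]: h1:-1

ply 1, O at (0,2,1) | h1:-1=+1→(0,1,1)*; h1:-2=-1→(0,0,1); h2:-1=-1→(0,2,0)
ply 2, X at (0,1,1) | h1:-1=-1→(0,0,1)*; h2:-1=-1→(0,1,0)
ply 3, O at (0,0,1) | h2:-1=+1→(0,0,0)*
ply 4: (0,0,0) is terminal -1 (X); from (0,2,1) depth 4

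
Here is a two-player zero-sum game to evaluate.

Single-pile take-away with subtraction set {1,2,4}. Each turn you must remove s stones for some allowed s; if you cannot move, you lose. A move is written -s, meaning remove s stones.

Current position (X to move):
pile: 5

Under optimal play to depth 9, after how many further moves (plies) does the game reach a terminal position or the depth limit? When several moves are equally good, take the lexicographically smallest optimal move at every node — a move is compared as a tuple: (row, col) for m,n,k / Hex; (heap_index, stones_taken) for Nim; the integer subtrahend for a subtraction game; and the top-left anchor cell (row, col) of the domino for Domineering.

PV length from [5]: 3 plies

p1 X@[5]: -1[4]-1 -2[3]+1* -4[1]-1
p2 O@[3]: -1[2]-1* -2[1]-1
p3 X@[2]: -1[1]-1 -2[0]+1*
p4 O@[0] terminal -1; root [5] d9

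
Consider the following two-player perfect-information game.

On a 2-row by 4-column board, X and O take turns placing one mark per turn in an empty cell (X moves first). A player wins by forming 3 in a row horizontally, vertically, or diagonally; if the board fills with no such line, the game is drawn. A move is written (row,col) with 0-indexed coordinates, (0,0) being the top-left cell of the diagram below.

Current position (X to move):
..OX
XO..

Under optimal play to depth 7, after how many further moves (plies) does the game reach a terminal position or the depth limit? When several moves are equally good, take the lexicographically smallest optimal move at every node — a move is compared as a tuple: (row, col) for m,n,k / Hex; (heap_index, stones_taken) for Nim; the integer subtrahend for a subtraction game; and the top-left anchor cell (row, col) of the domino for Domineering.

[..OX/XO..] X move#1: (0,0):+0/X.OX/XO..*, (0,1):+0/.XOX/XO.., (1,2):+0/..OX/XOX., (1,3):+0/..OX/XO.X
[X.OX/XO..] O move#2: (0,1):+0/XOOX/XO..*, (1,2):+0/X.OX/XOO., (1,3):+0/X.OX/XO.O
[XOOX/XO..] X move#3: (1,2):+0/XOOX/XOX.*, (1,3):+0/XOOX/XO.X
[XOOX/XOX.] O move#4: (1,3):+0/XOOX/XOXO*
[XOOX/XOXO] end (terminal +0, X#5); searched ..OX/XO.. to 7

PV length from [..OX/XO..]: 4 plies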